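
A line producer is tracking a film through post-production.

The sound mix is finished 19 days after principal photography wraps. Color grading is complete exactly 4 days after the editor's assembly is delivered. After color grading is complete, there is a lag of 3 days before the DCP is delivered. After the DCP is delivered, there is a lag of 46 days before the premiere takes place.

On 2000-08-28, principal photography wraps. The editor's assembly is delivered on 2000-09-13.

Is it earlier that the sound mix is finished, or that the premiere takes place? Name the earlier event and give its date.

Principal photography wraps: Aug 28, 2000.
The sound mix is finished: Aug 28, 2000 + 19 days = Sep 16, 2000.
The editor's assembly is delivered: Sep 13, 2000.
Color grading is complete: Sep 13, 2000 + 4 days = Sep 17, 2000.
The DCP is delivered: Sep 17, 2000 + 3 days = Sep 20, 2000.
The premiere takes place: Sep 20, 2000 + 46 days = Nov 5, 2000.
Comparing: the sound mix is finished on Sep 16, 2000 vs the premiere takes place on Nov 5, 2000. Earlier: the sound mix is finished.

The sound mix is finished — 2000-09-16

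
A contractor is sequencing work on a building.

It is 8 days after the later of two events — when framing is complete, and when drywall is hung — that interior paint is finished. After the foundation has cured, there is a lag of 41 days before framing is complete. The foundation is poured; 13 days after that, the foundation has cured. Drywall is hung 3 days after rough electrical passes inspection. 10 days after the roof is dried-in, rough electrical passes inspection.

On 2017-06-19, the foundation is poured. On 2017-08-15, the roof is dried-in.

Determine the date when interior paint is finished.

2017-09-05

The foundation is poured: Jun 19, 2017.
The foundation has cured: Jun 19, 2017 + 13 days = Jul 2, 2017.
Framing is complete: Jul 2, 2017 + 41 days = Aug 12, 2017.
The roof is dried-in: Aug 15, 2017.
Rough electrical passes inspection: Aug 15, 2017 + 10 days = Aug 25, 2017.
Drywall is hung: Aug 25, 2017 + 3 days = Aug 28, 2017.
Both prerequisites met — framing is complete (Aug 12, 2017), drywall is hung (Aug 28, 2017); the later is Aug 28, 2017.
Interior paint is finished: Aug 28, 2017 + 8 days = Sep 5, 2017.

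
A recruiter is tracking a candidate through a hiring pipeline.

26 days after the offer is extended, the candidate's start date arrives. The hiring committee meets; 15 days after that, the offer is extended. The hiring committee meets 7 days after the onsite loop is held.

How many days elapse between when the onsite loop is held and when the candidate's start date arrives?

48 days

Causal path: the onsite loop is held → the hiring committee meets → the offer is extended → the candidate's start date arrives.
Total delay along the path: 7 + 15 + 26 = 48 days.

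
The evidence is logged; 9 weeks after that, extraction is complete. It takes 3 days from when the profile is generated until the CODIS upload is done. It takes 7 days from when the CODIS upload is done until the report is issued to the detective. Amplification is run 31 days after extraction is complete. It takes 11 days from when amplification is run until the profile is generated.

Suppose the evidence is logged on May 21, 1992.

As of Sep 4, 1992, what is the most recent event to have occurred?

The evidence is logged: May 21, 1992.
Extraction is complete: May 21, 1992 + 9 weeks = Jul 23, 1992.
Amplification is run: Jul 23, 1992 + 31 days = Aug 23, 1992.
The profile is generated: Aug 23, 1992 + 11 days = Sep 3, 1992.
The CODIS upload is done: Sep 3, 1992 + 3 days = Sep 6, 1992.
The report is issued to the detective: Sep 6, 1992 + 7 days = Sep 13, 1992.
Sep 4, 1992 falls between when the profile is generated (Sep 3, 1992) and when the CODIS upload is done (Sep 6, 1992).

The profile is generated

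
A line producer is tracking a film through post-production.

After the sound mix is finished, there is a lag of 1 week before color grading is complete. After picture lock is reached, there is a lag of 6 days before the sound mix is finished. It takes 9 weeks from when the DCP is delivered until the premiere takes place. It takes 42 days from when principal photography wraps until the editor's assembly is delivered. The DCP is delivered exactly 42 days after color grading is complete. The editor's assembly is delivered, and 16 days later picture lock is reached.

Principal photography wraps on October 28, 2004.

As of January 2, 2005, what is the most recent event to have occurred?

The sound mix is finished

Principal photography wraps: Oct 28, 2004.
The editor's assembly is delivered: Oct 28, 2004 + 42 days = Dec 9, 2004.
Picture lock is reached: Dec 9, 2004 + 16 days = Dec 25, 2004.
The sound mix is finished: Dec 25, 2004 + 6 days = Dec 31, 2004.
Color grading is complete: Dec 31, 2004 + 1 week = Jan 7, 2005.
The DCP is delivered: Jan 7, 2005 + 42 days = Feb 18, 2005.
The premiere takes place: Feb 18, 2005 + 9 weeks = Apr 22, 2005.
Jan 2, 2005 falls between when the sound mix is finished (Dec 31, 2004) and when color grading is complete (Jan 7, 2005).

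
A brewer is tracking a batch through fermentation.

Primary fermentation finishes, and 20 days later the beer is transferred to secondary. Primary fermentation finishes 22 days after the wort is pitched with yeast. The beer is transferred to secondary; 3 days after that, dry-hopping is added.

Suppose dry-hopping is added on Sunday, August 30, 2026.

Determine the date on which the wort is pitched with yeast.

Thursday, July 16, 2026

Dry-hopping is added: Aug 30, 2026.
The beer is transferred to secondary: Aug 30, 2026 − 3 days = Aug 27, 2026.
Primary fermentation finishes: Aug 27, 2026 − 20 days = Aug 7, 2026.
The wort is pitched with yeast: Aug 7, 2026 − 22 days = Jul 16, 2026.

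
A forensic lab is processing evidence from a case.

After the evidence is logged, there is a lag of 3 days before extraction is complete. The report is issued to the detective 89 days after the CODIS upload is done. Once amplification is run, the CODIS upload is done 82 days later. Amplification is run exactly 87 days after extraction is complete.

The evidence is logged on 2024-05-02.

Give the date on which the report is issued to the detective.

2025-01-18

The evidence is logged: May 2, 2024.
Extraction is complete: May 2, 2024 + 3 days = May 5, 2024.
Amplification is run: May 5, 2024 + 87 days = Jul 31, 2024.
The CODIS upload is done: Jul 31, 2024 + 82 days = Oct 21, 2024.
The report is issued to the detective: Oct 21, 2024 + 89 days = Jan 18, 2025.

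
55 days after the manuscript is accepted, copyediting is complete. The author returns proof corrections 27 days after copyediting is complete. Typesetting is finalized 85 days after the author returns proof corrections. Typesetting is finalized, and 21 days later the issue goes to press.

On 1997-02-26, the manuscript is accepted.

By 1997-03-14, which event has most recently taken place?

The manuscript is accepted

The manuscript is accepted: Feb 26, 1997.
Copyediting is complete: Feb 26, 1997 + 55 days = Apr 22, 1997.
The author returns proof corrections: Apr 22, 1997 + 27 days = May 19, 1997.
Typesetting is finalized: May 19, 1997 + 85 days = Aug 12, 1997.
The issue goes to press: Aug 12, 1997 + 21 days = Sep 2, 1997.
Mar 14, 1997 falls between when the manuscript is accepted (Feb 26, 1997) and when copyediting is complete (Apr 22, 1997).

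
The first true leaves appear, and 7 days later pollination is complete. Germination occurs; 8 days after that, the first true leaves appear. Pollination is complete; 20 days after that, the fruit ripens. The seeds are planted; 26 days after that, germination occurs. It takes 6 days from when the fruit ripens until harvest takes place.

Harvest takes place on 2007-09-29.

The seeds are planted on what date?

2007-07-24

Harvest takes place: Sep 29, 2007.
The fruit ripens: Sep 29, 2007 − 6 days = Sep 23, 2007.
Pollination is complete: Sep 23, 2007 − 20 days = Sep 3, 2007.
The first true leaves appear: Sep 3, 2007 − 7 days = Aug 27, 2007.
Germination occurs: Aug 27, 2007 − 8 days = Aug 19, 2007.
The seeds are planted: Aug 19, 2007 − 26 days = Jul 24, 2007.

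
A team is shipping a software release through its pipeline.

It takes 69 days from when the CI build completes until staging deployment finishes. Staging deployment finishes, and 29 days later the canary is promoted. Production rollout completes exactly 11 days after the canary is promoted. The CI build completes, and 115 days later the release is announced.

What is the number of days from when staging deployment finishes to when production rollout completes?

Causal path: staging deployment finishes → the canary is promoted → production rollout completes.
Total delay along the path: 29 + 11 = 40 days.

40 days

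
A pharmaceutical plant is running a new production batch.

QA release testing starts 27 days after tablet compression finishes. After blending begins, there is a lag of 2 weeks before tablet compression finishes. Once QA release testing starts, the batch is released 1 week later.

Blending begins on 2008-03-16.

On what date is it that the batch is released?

2008-05-03

Blending begins: Mar 16, 2008.
Tablet compression finishes: Mar 16, 2008 + 2 weeks = Mar 30, 2008.
QA release testing starts: Mar 30, 2008 + 27 days = Apr 26, 2008.
The batch is released: Apr 26, 2008 + 1 week = May 3, 2008.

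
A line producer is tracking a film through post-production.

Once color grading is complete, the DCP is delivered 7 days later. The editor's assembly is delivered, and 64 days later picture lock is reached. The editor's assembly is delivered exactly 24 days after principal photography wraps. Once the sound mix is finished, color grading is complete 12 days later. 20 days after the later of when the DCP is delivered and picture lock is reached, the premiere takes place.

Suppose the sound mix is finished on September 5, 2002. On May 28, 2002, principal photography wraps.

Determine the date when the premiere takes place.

October 14, 2002

The sound mix is finished: Sep 5, 2002.
Color grading is complete: Sep 5, 2002 + 12 days = Sep 17, 2002.
The DCP is delivered: Sep 17, 2002 + 7 days = Sep 24, 2002.
Principal photography wraps: May 28, 2002.
The editor's assembly is delivered: May 28, 2002 + 24 days = Jun 21, 2002.
Picture lock is reached: Jun 21, 2002 + 64 days = Aug 24, 2002.
Both prerequisites met — the DCP is delivered (Sep 24, 2002), picture lock is reached (Aug 24, 2002); the later is Sep 24, 2002.
The premiere takes place: Sep 24, 2002 + 20 days = Oct 14, 2002.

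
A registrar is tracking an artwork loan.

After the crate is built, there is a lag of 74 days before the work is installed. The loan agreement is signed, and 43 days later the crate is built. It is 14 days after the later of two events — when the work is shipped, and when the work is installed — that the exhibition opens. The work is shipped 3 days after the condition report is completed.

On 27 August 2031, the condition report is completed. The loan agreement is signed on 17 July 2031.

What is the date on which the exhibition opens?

The condition report is completed: Aug 27, 2031.
The work is shipped: Aug 27, 2031 + 3 days = Aug 30, 2031.
The loan agreement is signed: Jul 17, 2031.
The crate is built: Jul 17, 2031 + 43 days = Aug 29, 2031.
The work is installed: Aug 29, 2031 + 74 days = Nov 11, 2031.
Both prerequisites met — the work is shipped (Aug 30, 2031), the work is installed (Nov 11, 2031); the later is Nov 11, 2031.
The exhibition opens: Nov 11, 2031 + 14 days = Nov 25, 2031.

25 November 2031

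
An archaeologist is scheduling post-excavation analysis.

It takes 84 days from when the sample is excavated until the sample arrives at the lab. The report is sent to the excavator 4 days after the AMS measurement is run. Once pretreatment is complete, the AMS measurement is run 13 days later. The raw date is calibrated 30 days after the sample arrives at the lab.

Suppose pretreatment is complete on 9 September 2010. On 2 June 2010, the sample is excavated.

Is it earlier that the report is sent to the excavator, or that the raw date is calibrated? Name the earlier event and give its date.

The raw date is calibrated — 24 September 2010

Pretreatment is complete: Sep 9, 2010.
The AMS measurement is run: Sep 9, 2010 + 13 days = Sep 22, 2010.
The report is sent to the excavator: Sep 22, 2010 + 4 days = Sep 26, 2010.
The sample is excavated: Jun 2, 2010.
The sample arrives at the lab: Jun 2, 2010 + 84 days = Aug 25, 2010.
The raw date is calibrated: Aug 25, 2010 + 30 days = Sep 24, 2010.
Comparing: the report is sent to the excavator on Sep 26, 2010 vs the raw date is calibrated on Sep 24, 2010. Earlier: the raw date is calibrated.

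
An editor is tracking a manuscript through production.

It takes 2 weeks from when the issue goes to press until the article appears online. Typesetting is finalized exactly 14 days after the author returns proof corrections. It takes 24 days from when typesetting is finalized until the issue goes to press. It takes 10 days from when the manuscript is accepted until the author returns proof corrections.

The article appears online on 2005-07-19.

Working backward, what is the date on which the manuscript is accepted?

The article appears online: Jul 19, 2005.
The issue goes to press: Jul 19, 2005 − 2 weeks = Jul 5, 2005.
Typesetting is finalized: Jul 5, 2005 − 24 days = Jun 11, 2005.
The author returns proof corrections: Jun 11, 2005 − 14 days = May 28, 2005.
The manuscript is accepted: May 28, 2005 − 10 days = May 18, 2005.

2005-05-18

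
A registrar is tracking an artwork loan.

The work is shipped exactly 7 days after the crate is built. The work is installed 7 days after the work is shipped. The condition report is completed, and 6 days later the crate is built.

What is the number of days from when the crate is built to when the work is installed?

14 days

Causal path: the crate is built → the work is shipped → the work is installed.
Total delay along the path: 7 + 7 = 14 days.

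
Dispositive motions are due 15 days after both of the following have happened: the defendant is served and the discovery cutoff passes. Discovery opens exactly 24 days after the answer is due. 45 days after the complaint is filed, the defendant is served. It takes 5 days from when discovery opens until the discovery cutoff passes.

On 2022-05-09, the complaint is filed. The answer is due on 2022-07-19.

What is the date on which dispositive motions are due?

2022-09-01

The complaint is filed: May 9, 2022.
The defendant is served: May 9, 2022 + 45 days = Jun 23, 2022.
The answer is due: Jul 19, 2022.
Discovery opens: Jul 19, 2022 + 24 days = Aug 12, 2022.
The discovery cutoff passes: Aug 12, 2022 + 5 days = Aug 17, 2022.
Both prerequisites met — the defendant is served (Jun 23, 2022), the discovery cutoff passes (Aug 17, 2022); the later is Aug 17, 2022.
Dispositive motions are due: Aug 17, 2022 + 15 days = Sep 1, 2022.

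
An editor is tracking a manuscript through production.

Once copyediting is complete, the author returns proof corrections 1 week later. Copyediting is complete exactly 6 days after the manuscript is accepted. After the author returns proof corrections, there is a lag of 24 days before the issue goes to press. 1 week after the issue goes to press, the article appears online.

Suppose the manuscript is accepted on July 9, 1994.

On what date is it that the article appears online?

August 22, 1994

The manuscript is accepted: Jul 9, 1994.
Copyediting is complete: Jul 9, 1994 + 6 days = Jul 15, 1994.
The author returns proof corrections: Jul 15, 1994 + 1 week = Jul 22, 1994.
The issue goes to press: Jul 22, 1994 + 24 days = Aug 15, 1994.
The article appears online: Aug 15, 1994 + 1 week = Aug 22, 1994.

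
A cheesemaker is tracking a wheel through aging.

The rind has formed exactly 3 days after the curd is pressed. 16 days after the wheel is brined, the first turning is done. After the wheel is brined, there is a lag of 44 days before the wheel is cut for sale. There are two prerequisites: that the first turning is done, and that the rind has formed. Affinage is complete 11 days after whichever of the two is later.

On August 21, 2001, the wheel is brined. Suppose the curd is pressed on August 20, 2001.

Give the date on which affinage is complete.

September 17, 2001

The wheel is brined: Aug 21, 2001.
The first turning is done: Aug 21, 2001 + 16 days = Sep 6, 2001.
The curd is pressed: Aug 20, 2001.
The rind has formed: Aug 20, 2001 + 3 days = Aug 23, 2001.
Both prerequisites met — the first turning is done (Sep 6, 2001), the rind has formed (Aug 23, 2001); the later is Sep 6, 2001.
Affinage is complete: Sep 6, 2001 + 11 days = Sep 17, 2001.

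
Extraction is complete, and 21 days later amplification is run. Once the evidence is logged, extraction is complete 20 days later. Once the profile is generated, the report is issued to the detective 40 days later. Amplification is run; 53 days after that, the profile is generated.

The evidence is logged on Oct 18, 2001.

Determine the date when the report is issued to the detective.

Mar 1, 2002

The evidence is logged: Oct 18, 2001.
Extraction is complete: Oct 18, 2001 + 20 days = Nov 7, 2001.
Amplification is run: Nov 7, 2001 + 21 days = Nov 28, 2001.
The profile is generated: Nov 28, 2001 + 53 days = Jan 20, 2002.
The report is issued to the detective: Jan 20, 2002 + 40 days = Mar 1, 2002.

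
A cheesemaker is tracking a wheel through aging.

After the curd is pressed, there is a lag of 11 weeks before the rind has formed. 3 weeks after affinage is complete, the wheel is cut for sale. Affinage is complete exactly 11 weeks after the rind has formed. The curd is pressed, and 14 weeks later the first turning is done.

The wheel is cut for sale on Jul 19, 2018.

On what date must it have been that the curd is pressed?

The wheel is cut for sale: Jul 19, 2018.
Affinage is complete: Jul 19, 2018 − 3 weeks = Jun 28, 2018.
The rind has formed: Jun 28, 2018 − 11 weeks = Apr 12, 2018.
The curd is pressed: Apr 12, 2018 − 11 weeks = Jan 25, 2018.

Jan 25, 2018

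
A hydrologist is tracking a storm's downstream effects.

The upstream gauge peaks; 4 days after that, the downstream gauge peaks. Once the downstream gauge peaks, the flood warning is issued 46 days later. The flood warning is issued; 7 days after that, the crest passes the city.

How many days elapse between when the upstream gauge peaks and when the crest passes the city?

Causal path: the upstream gauge peaks → the downstream gauge peaks → the flood warning is issued → the crest passes the city.
Total delay along the path: 4 + 46 + 7 = 57 days.

57 days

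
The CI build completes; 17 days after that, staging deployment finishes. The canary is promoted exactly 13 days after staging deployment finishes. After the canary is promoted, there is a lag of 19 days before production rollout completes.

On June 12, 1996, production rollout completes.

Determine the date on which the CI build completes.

Production rollout completes: Jun 12, 1996.
The canary is promoted: Jun 12, 1996 − 19 days = May 24, 1996.
Staging deployment finishes: May 24, 1996 − 13 days = May 11, 1996.
The CI build completes: May 11, 1996 − 17 days = Apr 24, 1996.

April 24, 1996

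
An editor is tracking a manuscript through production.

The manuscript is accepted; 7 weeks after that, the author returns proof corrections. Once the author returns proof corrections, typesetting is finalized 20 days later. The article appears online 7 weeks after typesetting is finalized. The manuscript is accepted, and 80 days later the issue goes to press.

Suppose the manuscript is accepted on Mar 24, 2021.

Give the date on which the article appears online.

The manuscript is accepted: Mar 24, 2021.
The author returns proof corrections: Mar 24, 2021 + 7 weeks = May 12, 2021.
Typesetting is finalized: May 12, 2021 + 20 days = Jun 1, 2021.
The article appears online: Jun 1, 2021 + 7 weeks = Jul 20, 2021.

Jul 20, 2021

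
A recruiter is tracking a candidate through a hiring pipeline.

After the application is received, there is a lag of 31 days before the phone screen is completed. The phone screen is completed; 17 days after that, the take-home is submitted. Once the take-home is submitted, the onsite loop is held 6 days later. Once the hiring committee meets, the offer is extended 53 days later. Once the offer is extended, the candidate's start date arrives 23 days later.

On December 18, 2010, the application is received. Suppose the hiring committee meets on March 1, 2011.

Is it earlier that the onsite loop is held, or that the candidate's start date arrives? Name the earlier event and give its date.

The application is received: Dec 18, 2010.
The phone screen is completed: Dec 18, 2010 + 31 days = Jan 18, 2011.
The take-home is submitted: Jan 18, 2011 + 17 days = Feb 4, 2011.
The onsite loop is held: Feb 4, 2011 + 6 days = Feb 10, 2011.
The hiring committee meets: Mar 1, 2011.
The offer is extended: Mar 1, 2011 + 53 days = Apr 23, 2011.
The candidate's start date arrives: Apr 23, 2011 + 23 days = May 16, 2011.
Comparing: the onsite loop is held on Feb 10, 2011 vs the candidate's start date arrives on May 16, 2011. Earlier: the onsite loop is held.

The onsite loop is held — February 10, 2011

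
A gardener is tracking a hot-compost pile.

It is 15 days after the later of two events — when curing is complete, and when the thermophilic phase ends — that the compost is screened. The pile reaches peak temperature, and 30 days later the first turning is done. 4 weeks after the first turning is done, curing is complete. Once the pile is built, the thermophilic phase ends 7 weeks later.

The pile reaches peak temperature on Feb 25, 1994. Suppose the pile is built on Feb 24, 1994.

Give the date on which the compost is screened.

May 9, 1994

The pile reaches peak temperature: Feb 25, 1994.
The first turning is done: Feb 25, 1994 + 30 days = Mar 27, 1994.
Curing is complete: Mar 27, 1994 + 4 weeks = Apr 24, 1994.
The pile is built: Feb 24, 1994.
The thermophilic phase ends: Feb 24, 1994 + 7 weeks = Apr 14, 1994.
Both prerequisites met — curing is complete (Apr 24, 1994), the thermophilic phase ends (Apr 14, 1994); the later is Apr 24, 1994.
The compost is screened: Apr 24, 1994 + 15 days = May 9, 1994.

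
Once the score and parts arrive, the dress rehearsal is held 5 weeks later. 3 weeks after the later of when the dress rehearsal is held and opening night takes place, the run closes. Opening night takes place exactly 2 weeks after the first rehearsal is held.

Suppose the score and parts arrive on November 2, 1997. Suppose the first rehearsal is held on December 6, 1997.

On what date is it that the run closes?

January 10, 1998

The score and parts arrive: Nov 2, 1997.
The dress rehearsal is held: Nov 2, 1997 + 5 weeks = Dec 7, 1997.
The first rehearsal is held: Dec 6, 1997.
Opening night takes place: Dec 6, 1997 + 2 weeks = Dec 20, 1997.
Both prerequisites met — the dress rehearsal is held (Dec 7, 1997), opening night takes place (Dec 20, 1997); the later is Dec 20, 1997.
The run closes: Dec 20, 1997 + 3 weeks = Jan 10, 1998.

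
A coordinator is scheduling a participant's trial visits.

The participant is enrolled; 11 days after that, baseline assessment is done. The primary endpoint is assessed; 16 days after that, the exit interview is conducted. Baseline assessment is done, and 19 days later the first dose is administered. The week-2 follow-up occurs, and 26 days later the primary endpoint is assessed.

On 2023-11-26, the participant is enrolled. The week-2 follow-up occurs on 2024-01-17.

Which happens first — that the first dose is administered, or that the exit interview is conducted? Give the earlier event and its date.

The participant is enrolled: Nov 26, 2023.
Baseline assessment is done: Nov 26, 2023 + 11 days = Dec 7, 2023.
The first dose is administered: Dec 7, 2023 + 19 days = Dec 26, 2023.
The week-2 follow-up occurs: Jan 17, 2024.
The primary endpoint is assessed: Jan 17, 2024 + 26 days = Feb 12, 2024.
The exit interview is conducted: Feb 12, 2024 + 16 days = Feb 28, 2024.
Comparing: the first dose is administered on Dec 26, 2023 vs the exit interview is conducted on Feb 28, 2024. Earlier: the first dose is administered.

The first dose is administered — 2023-12-26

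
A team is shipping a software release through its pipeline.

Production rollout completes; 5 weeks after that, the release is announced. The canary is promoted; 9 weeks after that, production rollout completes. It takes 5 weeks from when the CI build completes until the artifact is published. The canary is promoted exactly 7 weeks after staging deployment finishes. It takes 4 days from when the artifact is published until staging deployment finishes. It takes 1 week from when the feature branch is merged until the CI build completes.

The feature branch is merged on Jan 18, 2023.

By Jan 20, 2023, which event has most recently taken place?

The feature branch is merged

The feature branch is merged: Jan 18, 2023.
The CI build completes: Jan 18, 2023 + 1 week = Jan 25, 2023.
The artifact is published: Jan 25, 2023 + 5 weeks = Mar 1, 2023.
Staging deployment finishes: Mar 1, 2023 + 4 days = Mar 5, 2023.
The canary is promoted: Mar 5, 2023 + 7 weeks = Apr 23, 2023.
Production rollout completes: Apr 23, 2023 + 9 weeks = Jun 25, 2023.
The release is announced: Jun 25, 2023 + 5 weeks = Jul 30, 2023.
Jan 20, 2023 falls between when the feature branch is merged (Jan 18, 2023) and when the CI build completes (Jan 25, 2023).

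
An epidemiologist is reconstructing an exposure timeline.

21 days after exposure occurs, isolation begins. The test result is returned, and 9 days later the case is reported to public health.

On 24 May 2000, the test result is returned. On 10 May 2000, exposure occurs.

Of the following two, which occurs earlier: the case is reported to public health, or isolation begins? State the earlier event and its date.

Isolation begins — 31 May 2000

The test result is returned: May 24, 2000.
The case is reported to public health: May 24, 2000 + 9 days = Jun 2, 2000.
Exposure occurs: May 10, 2000.
Isolation begins: May 10, 2000 + 21 days = May 31, 2000.
Comparing: the case is reported to public health on Jun 2, 2000 vs isolation begins on May 31, 2000. Earlier: isolation begins.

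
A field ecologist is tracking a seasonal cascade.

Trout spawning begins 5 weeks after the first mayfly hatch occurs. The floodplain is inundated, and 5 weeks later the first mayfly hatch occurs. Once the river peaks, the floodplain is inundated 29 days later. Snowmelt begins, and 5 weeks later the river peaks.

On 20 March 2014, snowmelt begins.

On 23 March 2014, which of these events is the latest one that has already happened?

Snowmelt begins

Snowmelt begins: Mar 20, 2014.
The river peaks: Mar 20, 2014 + 5 weeks = Apr 24, 2014.
The floodplain is inundated: Apr 24, 2014 + 29 days = May 23, 2014.
The first mayfly hatch occurs: May 23, 2014 + 5 weeks = Jun 27, 2014.
Trout spawning begins: Jun 27, 2014 + 5 weeks = Aug 1, 2014.
Mar 23, 2014 falls between when snowmelt begins (Mar 20, 2014) and when the river peaks (Apr 24, 2014).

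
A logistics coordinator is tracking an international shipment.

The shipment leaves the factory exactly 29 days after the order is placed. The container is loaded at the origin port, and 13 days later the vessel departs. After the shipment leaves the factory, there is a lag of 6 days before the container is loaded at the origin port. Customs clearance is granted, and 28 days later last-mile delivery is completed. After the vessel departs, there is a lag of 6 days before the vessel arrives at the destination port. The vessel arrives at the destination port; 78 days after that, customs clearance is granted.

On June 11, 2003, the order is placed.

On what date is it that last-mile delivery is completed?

November 18, 2003

The order is placed: Jun 11, 2003.
The shipment leaves the factory: Jun 11, 2003 + 29 days = Jul 10, 2003.
The container is loaded at the origin port: Jul 10, 2003 + 6 days = Jul 16, 2003.
The vessel departs: Jul 16, 2003 + 13 days = Jul 29, 2003.
The vessel arrives at the destination port: Jul 29, 2003 + 6 days = Aug 4, 2003.
Customs clearance is granted: Aug 4, 2003 + 78 days = Oct 21, 2003.
Last-mile delivery is completed: Oct 21, 2003 + 28 days = Nov 18, 2003.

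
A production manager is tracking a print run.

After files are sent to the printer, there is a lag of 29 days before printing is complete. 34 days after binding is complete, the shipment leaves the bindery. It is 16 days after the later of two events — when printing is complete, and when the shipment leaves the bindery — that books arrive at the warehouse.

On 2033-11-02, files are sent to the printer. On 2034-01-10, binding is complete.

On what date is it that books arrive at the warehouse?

2034-03-01

Files are sent to the printer: Nov 2, 2033.
Printing is complete: Nov 2, 2033 + 29 days = Dec 1, 2033.
Binding is complete: Jan 10, 2034.
The shipment leaves the bindery: Jan 10, 2034 + 34 days = Feb 13, 2034.
Both prerequisites met — printing is complete (Dec 1, 2033), the shipment leaves the bindery (Feb 13, 2034); the later is Feb 13, 2034.
Books arrive at the warehouse: Feb 13, 2034 + 16 days = Mar 1, 2034.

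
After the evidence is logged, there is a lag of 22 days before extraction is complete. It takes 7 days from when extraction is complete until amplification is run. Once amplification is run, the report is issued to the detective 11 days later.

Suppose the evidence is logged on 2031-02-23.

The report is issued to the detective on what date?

The evidence is logged: Feb 23, 2031.
Extraction is complete: Feb 23, 2031 + 22 days = Mar 17, 2031.
Amplification is run: Mar 17, 2031 + 7 days = Mar 24, 2031.
The report is issued to the detective: Mar 24, 2031 + 11 days = Apr 4, 2031.

2031-04-04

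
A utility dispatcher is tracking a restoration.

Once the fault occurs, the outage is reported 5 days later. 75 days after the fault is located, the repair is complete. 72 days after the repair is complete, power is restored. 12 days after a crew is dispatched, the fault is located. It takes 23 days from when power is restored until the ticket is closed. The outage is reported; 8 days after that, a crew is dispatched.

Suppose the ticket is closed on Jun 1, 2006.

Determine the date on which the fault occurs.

The ticket is closed: Jun 1, 2006.
Power is restored: Jun 1, 2006 − 23 days = May 9, 2006.
The repair is complete: May 9, 2006 − 72 days = Feb 26, 2006.
The fault is located: Feb 26, 2006 − 75 days = Dec 13, 2005.
A crew is dispatched: Dec 13, 2005 − 12 days = Dec 1, 2005.
The outage is reported: Dec 1, 2005 − 8 days = Nov 23, 2005.
The fault occurs: Nov 23, 2005 − 5 days = Nov 18, 2005.

Nov 18, 2005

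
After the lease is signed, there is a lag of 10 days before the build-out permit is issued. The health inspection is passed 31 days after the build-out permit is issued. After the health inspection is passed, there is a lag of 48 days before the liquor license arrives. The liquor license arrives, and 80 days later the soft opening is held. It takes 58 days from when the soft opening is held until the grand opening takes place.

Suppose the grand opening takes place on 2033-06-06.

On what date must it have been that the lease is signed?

2032-10-22

The grand opening takes place: Jun 6, 2033.
The soft opening is held: Jun 6, 2033 − 58 days = Apr 9, 2033.
The liquor license arrives: Apr 9, 2033 − 80 days = Jan 19, 2033.
The health inspection is passed: Jan 19, 2033 − 48 days = Dec 2, 2032.
The build-out permit is issued: Dec 2, 2032 − 31 days = Nov 1, 2032.
The lease is signed: Nov 1, 2032 − 10 days = Oct 22, 2032.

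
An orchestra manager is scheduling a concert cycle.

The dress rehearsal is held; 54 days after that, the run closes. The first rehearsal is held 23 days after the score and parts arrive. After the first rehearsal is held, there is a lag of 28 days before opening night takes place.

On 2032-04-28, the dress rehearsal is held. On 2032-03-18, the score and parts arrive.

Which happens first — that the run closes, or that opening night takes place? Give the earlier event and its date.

The dress rehearsal is held: Apr 28, 2032.
The run closes: Apr 28, 2032 + 54 days = Jun 21, 2032.
The score and parts arrive: Mar 18, 2032.
The first rehearsal is held: Mar 18, 2032 + 23 days = Apr 10, 2032.
Opening night takes place: Apr 10, 2032 + 28 days = May 8, 2032.
Comparing: the run closes on Jun 21, 2032 vs opening night takes place on May 8, 2032. Earlier: opening night takes place.

Opening night takes place — 2032-05-08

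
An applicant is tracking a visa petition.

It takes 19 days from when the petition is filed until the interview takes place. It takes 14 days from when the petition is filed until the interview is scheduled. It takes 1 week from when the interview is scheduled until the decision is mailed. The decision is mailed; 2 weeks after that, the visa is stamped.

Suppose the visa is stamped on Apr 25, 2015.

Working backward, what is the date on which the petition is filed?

Mar 21, 2015

The visa is stamped: Apr 25, 2015.
The decision is mailed: Apr 25, 2015 − 2 weeks = Apr 11, 2015.
The interview is scheduled: Apr 11, 2015 − 1 week = Apr 4, 2015.
The petition is filed: Apr 4, 2015 − 14 days = Mar 21, 2015.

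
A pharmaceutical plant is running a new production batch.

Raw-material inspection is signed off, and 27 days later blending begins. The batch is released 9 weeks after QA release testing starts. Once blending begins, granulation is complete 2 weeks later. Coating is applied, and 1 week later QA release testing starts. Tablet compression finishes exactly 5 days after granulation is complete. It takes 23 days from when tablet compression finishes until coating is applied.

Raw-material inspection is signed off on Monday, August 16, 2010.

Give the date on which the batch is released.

Raw-material inspection is signed off: Aug 16, 2010.
Blending begins: Aug 16, 2010 + 27 days = Sep 12, 2010.
Granulation is complete: Sep 12, 2010 + 2 weeks = Sep 26, 2010.
Tablet compression finishes: Sep 26, 2010 + 5 days = Oct 1, 2010.
Coating is applied: Oct 1, 2010 + 23 days = Oct 24, 2010.
QA release testing starts: Oct 24, 2010 + 1 week = Oct 31, 2010.
The batch is released: Oct 31, 2010 + 9 weeks = Jan 2, 2011.

Sunday, January 2, 2011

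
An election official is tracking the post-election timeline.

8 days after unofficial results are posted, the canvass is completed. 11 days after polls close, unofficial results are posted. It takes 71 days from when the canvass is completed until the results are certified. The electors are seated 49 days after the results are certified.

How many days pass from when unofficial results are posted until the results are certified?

79 days

Causal path: unofficial results are posted → the canvass is completed → the results are certified.
Total delay along the path: 8 + 71 = 79 days.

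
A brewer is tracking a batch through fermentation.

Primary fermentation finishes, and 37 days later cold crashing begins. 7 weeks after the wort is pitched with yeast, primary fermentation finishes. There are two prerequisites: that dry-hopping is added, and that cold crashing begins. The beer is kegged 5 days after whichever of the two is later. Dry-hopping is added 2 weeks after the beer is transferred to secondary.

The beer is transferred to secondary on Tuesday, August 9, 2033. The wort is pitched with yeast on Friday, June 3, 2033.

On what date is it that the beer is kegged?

The beer is transferred to secondary: Aug 9, 2033.
Dry-hopping is added: Aug 9, 2033 + 2 weeks = Aug 23, 2033.
The wort is pitched with yeast: Jun 3, 2033.
Primary fermentation finishes: Jun 3, 2033 + 7 weeks = Jul 22, 2033.
Cold crashing begins: Jul 22, 2033 + 37 days = Aug 28, 2033.
Both prerequisites met — dry-hopping is added (Aug 23, 2033), cold crashing begins (Aug 28, 2033); the later is Aug 28, 2033.
The beer is kegged: Aug 28, 2033 + 5 days = Sep 2, 2033.

Friday, September 2, 2033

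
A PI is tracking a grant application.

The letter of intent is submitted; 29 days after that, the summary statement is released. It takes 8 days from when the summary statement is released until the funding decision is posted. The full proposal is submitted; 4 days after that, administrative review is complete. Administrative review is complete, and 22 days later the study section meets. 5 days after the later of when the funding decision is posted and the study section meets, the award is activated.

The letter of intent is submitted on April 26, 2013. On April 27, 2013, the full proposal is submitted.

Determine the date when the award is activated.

The letter of intent is submitted: Apr 26, 2013.
The summary statement is released: Apr 26, 2013 + 29 days = May 25, 2013.
The funding decision is posted: May 25, 2013 + 8 days = Jun 2, 2013.
The full proposal is submitted: Apr 27, 2013.
Administrative review is complete: Apr 27, 2013 + 4 days = May 1, 2013.
The study section meets: May 1, 2013 + 22 days = May 23, 2013.
Both prerequisites met — the funding decision is posted (Jun 2, 2013), the study section meets (May 23, 2013); the later is Jun 2, 2013.
The award is activated: Jun 2, 2013 + 5 days = Jun 7, 2013.

June 7, 2013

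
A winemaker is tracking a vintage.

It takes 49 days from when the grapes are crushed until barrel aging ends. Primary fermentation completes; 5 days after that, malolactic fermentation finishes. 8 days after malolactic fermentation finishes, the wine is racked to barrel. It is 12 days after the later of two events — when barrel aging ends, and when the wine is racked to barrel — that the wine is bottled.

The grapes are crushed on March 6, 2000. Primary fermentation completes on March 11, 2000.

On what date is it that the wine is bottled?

May 6, 2000

The grapes are crushed: Mar 6, 2000.
Barrel aging ends: Mar 6, 2000 + 49 days = Apr 24, 2000.
Primary fermentation completes: Mar 11, 2000.
Malolactic fermentation finishes: Mar 11, 2000 + 5 days = Mar 16, 2000.
The wine is racked to barrel: Mar 16, 2000 + 8 days = Mar 24, 2000.
Both prerequisites met — barrel aging ends (Apr 24, 2000), the wine is racked to barrel (Mar 24, 2000); the later is Apr 24, 2000.
The wine is bottled: Apr 24, 2000 + 12 days = May 6, 2000.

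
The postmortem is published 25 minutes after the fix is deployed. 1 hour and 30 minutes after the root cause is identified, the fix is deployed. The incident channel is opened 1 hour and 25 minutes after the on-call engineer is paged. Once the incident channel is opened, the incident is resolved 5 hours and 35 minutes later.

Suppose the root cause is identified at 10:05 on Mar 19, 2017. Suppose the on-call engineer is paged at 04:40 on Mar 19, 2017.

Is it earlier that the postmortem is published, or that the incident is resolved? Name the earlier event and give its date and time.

The incident is resolved — 11:40 on Mar 19, 2017

The root cause is identified: 10:05 Mar 19, 2017.
The fix is deployed: 10:05 Mar 19, 2017 + 1h30m = 11:35 Mar 19, 2017.
The postmortem is published: 11:35 Mar 19, 2017 + 25m = 12:00 Mar 19, 2017.
The on-call engineer is paged: 04:40 Mar 19, 2017.
The incident channel is opened: 04:40 Mar 19, 2017 + 1h25m = 06:05 Mar 19, 2017.
The incident is resolved: 06:05 Mar 19, 2017 + 5h35m = 11:40 Mar 19, 2017.
Comparing: the postmortem is published at 12:00 Mar 19, 2017 vs the incident is resolved at 11:40 Mar 19, 2017. Earlier: the incident is resolved.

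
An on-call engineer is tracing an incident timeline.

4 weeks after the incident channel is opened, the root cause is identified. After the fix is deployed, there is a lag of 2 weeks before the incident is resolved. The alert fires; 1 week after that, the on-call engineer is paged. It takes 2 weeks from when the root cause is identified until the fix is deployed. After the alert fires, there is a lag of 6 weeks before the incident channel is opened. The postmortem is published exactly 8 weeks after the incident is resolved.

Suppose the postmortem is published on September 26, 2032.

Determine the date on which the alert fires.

The postmortem is published: Sep 26, 2032.
The incident is resolved: Sep 26, 2032 − 8 weeks = Aug 1, 2032.
The fix is deployed: Aug 1, 2032 − 2 weeks = Jul 18, 2032.
The root cause is identified: Jul 18, 2032 − 2 weeks = Jul 4, 2032.
The incident channel is opened: Jul 4, 2032 − 4 weeks = Jun 6, 2032.
The alert fires: Jun 6, 2032 − 6 weeks = Apr 25, 2032.

April 25, 2032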